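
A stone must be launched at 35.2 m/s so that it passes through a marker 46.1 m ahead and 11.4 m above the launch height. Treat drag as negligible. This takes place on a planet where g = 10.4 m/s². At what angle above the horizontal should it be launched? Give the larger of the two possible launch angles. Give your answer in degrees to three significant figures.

Trajectory: y = x tanθ − g x² (1 + tan²θ)/(2v₀²). With x = 46.1, y = 11.4, v₀ = 35.2, g = 10.4:
8.919 tan²θ − 46.1 tanθ + (20.32) = 0.
tanθ = [46.1 ± √(46.1² − 4 × 8.919 × (20.32))] / (2 × 8.919) = (46.1 ± 37.42) / 17.84, giving tanθ = 0.4866 or 4.682.
θ = 25.95° or 77.94°; the larger is 77.94°.

77.9°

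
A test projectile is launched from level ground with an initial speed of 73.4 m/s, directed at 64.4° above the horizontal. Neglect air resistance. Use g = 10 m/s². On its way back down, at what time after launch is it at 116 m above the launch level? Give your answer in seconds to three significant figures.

Horizontal component vₓ = 73.40 cos 64.4° = 31.72 m/s; vertical v_y0 = 73.40 sin 64.4° = 66.19 m/s.
Require v_y0 t − ½ g t² = 116, i.e. 5.000 t² − 66.19 t + 116 = 0.
Quadratic formula: t = (66.19 ± √2061.7) / 10.0 = (66.19 ± 45.41) / 10.0 → t = 2.079 s or 11.16 s.
The descending-branch root is 11.16 s.

11.2 s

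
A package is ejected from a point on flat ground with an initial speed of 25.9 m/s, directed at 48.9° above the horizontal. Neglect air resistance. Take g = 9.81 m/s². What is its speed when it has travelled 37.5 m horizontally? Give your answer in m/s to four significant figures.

17.15 m/s

vₓ = 25.90 cos 48.9° = 17.03 m/s; v_y0 = 25.90 sin 48.9° = 19.52 m/s.
At x = 37.5 m, t = x/vₓ = 37.5/17.03 = 2.203 s.
Vertical velocity there: v_y = v_y0 − g t = 19.52 − 9.81 × 2.203 = −2.089 m/s.
Speed: √(vₓ² + v_y²) = √(17.03² + 2.089²) = 17.15 m/s.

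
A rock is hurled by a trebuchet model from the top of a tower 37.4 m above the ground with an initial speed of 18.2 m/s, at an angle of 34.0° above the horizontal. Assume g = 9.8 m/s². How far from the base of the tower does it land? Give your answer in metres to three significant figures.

60.2 m

Resolve: vₓ = 18.20 cos 34.0° = 15.09 m/s and v_y0 = 18.20 sin 34.0° = 10.18 m/s.
Vertical motion (up positive, ground at y = 0): 4.900 t² − (10.18) t − 37.4 = 0, so t = (10.18 + √(10.18² + 2·9.80·37.4)) / 9.80 = (10.18 + 28.92) / 9.80 = 3.990 s.
Horizontal distance: R = vₓ t = 15.09 × 3.990 = 60.20 m.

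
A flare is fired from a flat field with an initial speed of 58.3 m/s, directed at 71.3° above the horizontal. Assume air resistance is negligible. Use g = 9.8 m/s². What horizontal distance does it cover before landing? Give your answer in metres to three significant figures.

211 m

Horizontal component vₓ = 58.30 cos 71.3° = 18.69 m/s; vertical v_y0 = 58.30 sin 71.3° = 55.22 m/s.
Flight time T = 2 v_y0 / g = 11.27 s.
Range: R = vₓ T = 18.69 × 11.27 = 210.7 m.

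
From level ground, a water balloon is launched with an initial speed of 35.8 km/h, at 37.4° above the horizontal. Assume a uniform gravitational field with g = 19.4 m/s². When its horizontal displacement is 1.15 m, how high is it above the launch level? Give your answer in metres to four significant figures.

0.6737 m

Convert: 35.8 km/h = 35.8/3.6 = 9.944 m/s.
Resolve: vₓ = 9.944 cos 37.4° = 7.900 m/s and v_y0 = 9.944 sin 37.4° = 6.040 m/s.
Time to reach x = 1.15 m: t = x/vₓ = 1.15/7.900 = 0.1456 s.
Height: y = v_y0 t − ½ g t² = 6.040 × 0.1456 − 9.700 × 0.1456² = 0.8792 − 0.2055 = 0.6737 m.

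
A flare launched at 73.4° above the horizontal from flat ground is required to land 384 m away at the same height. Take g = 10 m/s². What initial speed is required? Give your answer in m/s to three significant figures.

83.7 m/s

From R = (v₀² / g) sin 2θ: v₀ = √(gR / sin 2θ).
v₀ = √(10.0 × 384 / sin 146.8°) = √(3840 / 0.5476) = √7012.9 = 83.74 m/s.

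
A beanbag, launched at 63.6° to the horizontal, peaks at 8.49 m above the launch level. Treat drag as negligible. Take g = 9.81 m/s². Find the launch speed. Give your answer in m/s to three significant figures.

At the peak v_y = 0, so v_y0 = √(2gH) = √(2 × 9.81 × 8.49) = 12.91 m/s.
v_y0 = v₀ sin θ ⇒ v₀ = 12.91 / sin 63.6° = 14.41 m/s.

14.4 m/s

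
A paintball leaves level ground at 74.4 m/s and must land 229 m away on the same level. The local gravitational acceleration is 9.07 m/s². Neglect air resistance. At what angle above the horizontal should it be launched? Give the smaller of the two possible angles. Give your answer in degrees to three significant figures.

R = v₀² sin 2θ / g gives sin 2θ = gR/v₀² = 9.07·229/74.4² = 0.3752.
2θ = 22.04° or 180° − 22.04° = 158.0°, so θ = 11.02° or 78.98°.
The smaller angle is 11.02°.

11.0°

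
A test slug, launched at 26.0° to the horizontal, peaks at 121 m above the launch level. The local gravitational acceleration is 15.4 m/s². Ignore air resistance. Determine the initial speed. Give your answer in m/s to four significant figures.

139.3 m/s

At the peak v_y = 0, so v_y0 = √(2gH) = √(2 × 15.4 × 121) = 61.05 m/s.
v_y0 = v₀ sin θ ⇒ v₀ = 61.05 / sin 26.0° = 139.3 m/s.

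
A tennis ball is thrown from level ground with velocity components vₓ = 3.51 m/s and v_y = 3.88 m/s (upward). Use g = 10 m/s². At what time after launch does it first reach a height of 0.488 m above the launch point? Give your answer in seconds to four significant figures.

Require v_y0 t − ½ g t² = 0.488, i.e. 5.000 t² − 3.880 t + 0.488 = 0.
t = [3.880 ± √(3.880² − 2·10.0·0.488)] / 10.0 = (3.880 ± 2.301) / 10.0, so t = 0.1579 s or t = 0.6181 s.
The first (ascending) time is 0.1579 s.

0.1579 s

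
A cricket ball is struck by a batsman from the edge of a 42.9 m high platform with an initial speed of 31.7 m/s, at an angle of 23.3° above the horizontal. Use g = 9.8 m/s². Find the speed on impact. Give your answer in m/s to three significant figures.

43.0 m/s

Horizontal component vₓ = 31.70 cos 23.3° = 29.11 m/s; vertical v_y0 = 31.70 sin 23.3° = 12.54 m/s.
The projectile lands when y = 42.9 + (12.54) t − ½·9.80·t² = 0. Positive root: t = (12.54 + √(12.54² + 2·9.80·42.9)) / 9.80 = (12.54 + 31.59) / 9.80 = 4.503 s.
Vertical velocity at impact: v_y = v_y0 − g t = 12.54 − 9.80 × 4.503 = −31.59 m/s.
Speed: |v| = √(vₓ² + v_y²) = √(29.11² + 31.59²) = 42.96 m/s.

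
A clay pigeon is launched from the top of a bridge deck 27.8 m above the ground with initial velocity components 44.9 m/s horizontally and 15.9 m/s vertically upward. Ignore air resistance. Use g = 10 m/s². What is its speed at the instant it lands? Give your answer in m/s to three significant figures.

53.1 m/s

The projectile lands when y = 27.8 + (15.90) t − ½·10.0·t² = 0. Positive root: t = (15.90 + √(15.90² + 2·10.0·27.8)) / 10.0 = (15.90 + 28.44) / 10.0 = 4.434 s.
Vertical velocity at impact: v_y = v_y0 − g t = 15.90 − 10.0 × 4.434 = −28.44 m/s.
Speed: |v| = √(vₓ² + v_y²) = √(44.90² + 28.44²) = 53.15 m/s.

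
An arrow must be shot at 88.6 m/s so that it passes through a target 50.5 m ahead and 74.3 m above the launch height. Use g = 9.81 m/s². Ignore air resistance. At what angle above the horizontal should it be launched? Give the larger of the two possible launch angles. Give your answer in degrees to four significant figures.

Trajectory: y = x tanθ − g x² (1 + tan²θ)/(2v₀²). With x = 50.5, y = 74.3, v₀ = 88.6, g = 9.81:
1.594 tan²θ − 50.5 tanθ + (75.89) = 0.
tanθ = [50.5 ± √(50.5² − 4 × 1.594 × (75.89))] / (2 × 1.594) = (50.5 ± 45.46) / 3.187, giving tanθ = 1.582 or 30.11.
θ = 57.70° or 88.10°; the larger is 88.10°.

88.10°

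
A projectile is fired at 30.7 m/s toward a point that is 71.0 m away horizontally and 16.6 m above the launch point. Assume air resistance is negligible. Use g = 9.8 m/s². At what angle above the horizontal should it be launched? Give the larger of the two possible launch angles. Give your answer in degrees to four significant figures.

Trajectory: y = x tanθ − g x² (1 + tan²θ)/(2v₀²). With x = 71.0, y = 16.6, v₀ = 30.7, g = 9.80:
26.21 tan²θ − 71.0 tanθ + (42.81) = 0.
tanθ = [71.0 ± √(71.0² − 4 × 26.21 × (42.81))] / (2 × 26.21) = (71.0 ± 23.52) / 52.42, giving tanθ = 0.9058 or 1.803.
θ = 42.17° or 60.99°; the larger is 60.99°.

60.99°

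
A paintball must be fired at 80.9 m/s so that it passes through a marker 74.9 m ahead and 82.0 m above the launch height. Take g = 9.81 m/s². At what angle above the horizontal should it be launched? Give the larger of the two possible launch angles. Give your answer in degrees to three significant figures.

86.5°

Trajectory: y = x tanθ − g x² (1 + tan²θ)/(2v₀²). With x = 74.9, y = 82.0, v₀ = 80.9, g = 9.81:
4.204 tan²θ − 74.9 tanθ + (86.20) = 0.
tanθ = [74.9 ± √(74.9² − 4 × 4.204 × (86.20))] / (2 × 4.204) = (74.9 ± 64.50) / 8.409, giving tanθ = 1.237 or 16.58.
θ = 51.04° or 86.55°; the larger is 86.55°.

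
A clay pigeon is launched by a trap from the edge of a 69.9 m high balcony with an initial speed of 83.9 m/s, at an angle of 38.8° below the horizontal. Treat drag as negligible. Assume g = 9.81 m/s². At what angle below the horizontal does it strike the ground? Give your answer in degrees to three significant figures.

44.5°

Resolve: vₓ = 83.90 cos 38.8° = 65.39 m/s and v_y0 = −52.57 m/s (downward).
With up positive and y = 0 at the ground: y(t) = 69.9 + (−52.57) t − 4.905 t². Setting y = 0 and taking the positive root: t = [−52.57 + √(52.57² + 2·9.81·69.9)] / 9.81 = (−52.57 + 64.31) / 9.81 = 1.196 s.
At impact: v_y = v_y0 − g t = −64.31 m/s; vₓ = 65.39 m/s.
Angle below horizontal: arctan(|v_y|/vₓ) = arctan(64.31/65.39) = 44.52°.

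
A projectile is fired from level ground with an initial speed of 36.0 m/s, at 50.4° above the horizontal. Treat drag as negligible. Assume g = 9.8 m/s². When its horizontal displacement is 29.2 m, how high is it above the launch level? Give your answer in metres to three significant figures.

27.4 m

Components: vₓ = 36.00 cos 50.4° = 22.95 m/s, v_y0 = 36.00 sin 50.4° = 27.74 m/s.
Time to reach x = 29.2 m: t = x/vₓ = 29.2/22.95 = 1.272 s.
Height: y = v_y0 t − ½ g t² = 27.74 × 1.272 − 4.900 × 1.272² = 35.30 − 7.934 = 27.36 m.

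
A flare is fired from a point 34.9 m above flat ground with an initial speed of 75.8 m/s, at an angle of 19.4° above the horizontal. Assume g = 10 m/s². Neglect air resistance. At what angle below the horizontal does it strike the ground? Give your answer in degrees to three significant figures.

Horizontal component vₓ = 75.80 cos 19.4° = 71.50 m/s; vertical v_y0 = 75.80 sin 19.4° = 25.18 m/s.
The projectile lands when y = 34.9 + (25.18) t − ½·10.0·t² = 0. Positive root: t = (25.18 + √(25.18² + 2·10.0·34.9)) / 10.0 = (25.18 + 36.50) / 10.0 = 6.167 s.
At impact: v_y = v_y0 − g t = −36.50 m/s; vₓ = 71.50 m/s.
Angle below horizontal: arctan(|v_y|/vₓ) = arctan(36.50/71.50) = 27.04°.

27.0°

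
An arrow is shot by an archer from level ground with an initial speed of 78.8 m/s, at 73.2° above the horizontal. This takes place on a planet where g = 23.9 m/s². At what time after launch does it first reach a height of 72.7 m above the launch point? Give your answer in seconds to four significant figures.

Components: vₓ = 78.80 cos 73.2° = 22.78 m/s, v_y0 = 78.80 sin 73.2° = 75.44 m/s.
Height y(t) = 75.44 t − 11.95 t² = 72.7 gives 11.95 t² − 75.44 t + 72.7 = 0.
Quadratic formula: t = (75.44 ± √2215.6) / 23.9 = (75.44 ± 47.07) / 23.9 → t = 1.187 s or 5.126 s.
The first (ascending) time is 1.187 s.

1.187 s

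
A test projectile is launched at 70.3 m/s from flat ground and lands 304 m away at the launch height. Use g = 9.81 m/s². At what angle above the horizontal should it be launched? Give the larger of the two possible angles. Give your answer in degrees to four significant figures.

71.44°

From R = (v₀²/g) sin 2θ: sin 2θ = 9.81 × 304 / 4942.1 = 0.6034.
2θ = 37.12° or 180° − 37.12° = 142.9°, so θ = 18.56° or 71.44°.
The larger angle is 71.44°.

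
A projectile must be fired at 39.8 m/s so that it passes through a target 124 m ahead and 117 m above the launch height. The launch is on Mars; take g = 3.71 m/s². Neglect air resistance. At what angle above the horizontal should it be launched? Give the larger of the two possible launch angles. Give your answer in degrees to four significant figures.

Trajectory: y = x tanθ − g x² (1 + tan²θ)/(2v₀²). With x = 124, y = 117, v₀ = 39.8, g = 3.71:
18.01 tan²θ − 124 tanθ + (135.0) = 0.
tanθ = [124 ± √(124² − 4 × 18.01 × (135.0))] / (2 × 18.01) = (124 ± 75.18) / 36.01, giving tanθ = 1.356 or 5.531.
θ = 53.58° or 79.75°; the larger is 79.75°.

79.75°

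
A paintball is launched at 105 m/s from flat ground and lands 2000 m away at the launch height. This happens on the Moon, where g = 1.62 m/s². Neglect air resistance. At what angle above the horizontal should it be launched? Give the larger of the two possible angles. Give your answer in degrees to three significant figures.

R = v₀² sin 2θ / g gives sin 2θ = gR/v₀² = 1.62·2000/105² = 0.2939.
2θ = 17.09° or 180° − 17.09° = 162.9°, so θ = 8.545° or 81.45°.
The larger angle is 81.45°.

81.5°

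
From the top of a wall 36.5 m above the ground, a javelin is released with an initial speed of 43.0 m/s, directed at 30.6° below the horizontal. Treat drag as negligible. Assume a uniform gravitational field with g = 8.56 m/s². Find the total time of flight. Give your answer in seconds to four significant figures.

1.324 s

Resolve: vₓ = 43.00 cos 30.6° = 37.01 m/s and v_y0 = −21.89 m/s (downward).
Vertical motion (up positive, ground at y = 0): 4.280 t² − (−21.89) t − 36.5 = 0, so t = (−21.89 + √(21.89² + 2·8.56·36.5)) / 8.56 = (−21.89 + 33.23) / 8.56 = 1.324 s.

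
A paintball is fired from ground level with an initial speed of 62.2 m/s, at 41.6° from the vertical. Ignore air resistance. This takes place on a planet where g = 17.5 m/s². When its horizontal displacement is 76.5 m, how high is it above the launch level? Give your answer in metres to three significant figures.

56.1 m

Components: vₓ = 62.20 sin 41.6° = 41.30 m/s, v_y0 = 62.20 cos 41.6° = 46.51 m/s.
x = vₓ t ⇒ t = 76.5/41.30 = 1.852 s.
Height: y = v_y0 t − ½ g t² = 46.51 × 1.852 − 8.750 × 1.852² = 86.16 − 30.03 = 56.14 m.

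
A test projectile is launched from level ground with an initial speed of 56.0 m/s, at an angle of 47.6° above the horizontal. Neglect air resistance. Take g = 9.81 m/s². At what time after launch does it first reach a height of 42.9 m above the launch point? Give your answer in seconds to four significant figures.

vₓ = 56.00 cos 47.6° = 37.76 m/s; v_y0 = 56.00 sin 47.6° = 41.35 m/s.
Require v_y0 t − ½ g t² = 42.9, i.e. 4.905 t² − 41.35 t + 42.9 = 0.
t = [41.35 ± √(41.35² − 2·9.81·42.9)] / 9.81 = (41.35 ± 29.47) / 9.81, so t = 1.211 s or t = 7.219 s.
The first (ascending) time is 1.211 s.

1.211 s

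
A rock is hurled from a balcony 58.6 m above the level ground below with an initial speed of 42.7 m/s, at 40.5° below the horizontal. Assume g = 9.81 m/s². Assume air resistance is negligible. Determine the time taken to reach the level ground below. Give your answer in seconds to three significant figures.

1.64 s

Resolve: vₓ = 42.70 cos 40.5° = 32.47 m/s and v_y0 = −27.73 m/s (downward).
Vertical motion (up positive, ground at y = 0): 4.905 t² − (−27.73) t − 58.6 = 0, so t = (−27.73 + √(27.73² + 2·9.81·58.6)) / 9.81 = (−27.73 + 43.80) / 9.81 = 1.638 s.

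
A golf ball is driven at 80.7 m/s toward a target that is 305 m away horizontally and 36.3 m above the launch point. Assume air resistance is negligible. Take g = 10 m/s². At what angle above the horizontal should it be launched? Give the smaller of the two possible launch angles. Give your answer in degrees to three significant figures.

21.2°

Trajectory: y = x tanθ − g x² (1 + tan²θ)/(2v₀²). With x = 305, y = 36.3, v₀ = 80.7, g = 10.0:
71.42 tan²θ − 305 tanθ + (107.7) = 0.
tanθ = [305 ± √(305² − 4 × 71.42 × (107.7))] / (2 × 71.42) = (305 ± 249.5) / 142.8, giving tanθ = 0.3885 or 3.882.
θ = 21.23° or 75.55°; the smaller is 21.23°.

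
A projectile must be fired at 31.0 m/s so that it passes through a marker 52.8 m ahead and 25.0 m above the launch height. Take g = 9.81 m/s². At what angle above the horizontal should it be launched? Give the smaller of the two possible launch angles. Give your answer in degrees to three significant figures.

45.8°

Trajectory: y = x tanθ − g x² (1 + tan²θ)/(2v₀²). With x = 52.8, y = 25.0, v₀ = 31.0, g = 9.81:
14.23 tan²θ − 52.8 tanθ + (39.23) = 0.
tanθ = [52.8 ± √(52.8² − 4 × 14.23 × (39.23))] / (2 × 14.23) = (52.8 ± 23.56) / 28.46, giving tanθ = 1.027 or 2.683.
θ = 45.78° or 69.56°; the smaller is 45.78°.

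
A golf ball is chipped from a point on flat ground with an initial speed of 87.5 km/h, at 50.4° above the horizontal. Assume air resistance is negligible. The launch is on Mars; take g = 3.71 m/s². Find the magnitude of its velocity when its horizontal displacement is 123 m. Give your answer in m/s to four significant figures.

18.84 m/s

Convert: 87.5 km/h = 87.5/3.6 = 24.31 m/s.
Horizontal component vₓ = 24.31 cos 50.4° = 15.49 m/s; vertical v_y0 = 24.31 sin 50.4° = 18.73 m/s.
At x = 123 m, t = x/vₓ = 123/15.49 = 7.939 s.
Vertical velocity there: v_y = v_y0 − g t = 18.73 − 3.71 × 7.939 = −10.73 m/s.
Speed: √(vₓ² + v_y²) = √(15.49² + 10.73²) = 18.84 m/s.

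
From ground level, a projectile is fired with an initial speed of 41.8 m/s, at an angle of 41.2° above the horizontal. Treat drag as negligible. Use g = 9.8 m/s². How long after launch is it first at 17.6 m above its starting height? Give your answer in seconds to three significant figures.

0.736 s

Resolve: vₓ = 41.80 cos 41.2° = 31.45 m/s and v_y0 = 41.80 sin 41.2° = 27.53 m/s.
Require v_y0 t − ½ g t² = 17.6, i.e. 4.900 t² − 27.53 t + 17.6 = 0.
t = [27.53 ± √(27.53² − 2·9.80·17.6)] / 9.80 = (27.53 ± 20.33) / 9.80, so t = 0.7355 s or t = 4.884 s.
The first (ascending) time is 0.7355 s.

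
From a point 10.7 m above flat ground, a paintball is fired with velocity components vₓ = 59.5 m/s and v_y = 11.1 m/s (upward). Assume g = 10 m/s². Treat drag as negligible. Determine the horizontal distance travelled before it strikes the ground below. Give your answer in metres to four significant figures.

175.3 m

With up positive and y = 0 at the ground: y(t) = 10.7 + (11.10) t − 5.000 t². Setting y = 0 and taking the positive root: t = [11.10 + √(11.10² + 2·10.0·10.7)] / 10.0 = (11.10 + 18.36) / 10.0 = 2.946 s.
Horizontal distance: R = vₓ t = 59.50 × 2.946 = 175.3 m.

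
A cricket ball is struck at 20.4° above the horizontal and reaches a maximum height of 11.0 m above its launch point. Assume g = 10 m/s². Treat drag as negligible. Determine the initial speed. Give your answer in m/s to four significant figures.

At the peak v_y = 0, so v_y0 = √(2gH) = √(2 × 10.0 × 11.0) = 14.83 m/s.
v_y0 = v₀ sin θ ⇒ v₀ = 14.83 / sin 20.4° = 42.55 m/s.

42.55 m/s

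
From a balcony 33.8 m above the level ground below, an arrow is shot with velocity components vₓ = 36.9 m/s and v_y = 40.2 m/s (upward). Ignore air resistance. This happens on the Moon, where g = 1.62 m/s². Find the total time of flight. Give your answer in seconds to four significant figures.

50.46 s

The projectile lands when y = 33.8 + (40.20) t − ½·1.62·t² = 0. Positive root: t = (40.20 + √(40.20² + 2·1.62·33.8)) / 1.62 = (40.20 + 41.54) / 1.62 = 50.46 s.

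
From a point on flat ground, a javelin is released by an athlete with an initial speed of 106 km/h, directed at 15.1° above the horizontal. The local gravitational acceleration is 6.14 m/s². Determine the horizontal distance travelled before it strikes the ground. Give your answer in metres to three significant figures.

71.0 m

Convert: 106 km/h = 106/3.6 = 29.44 m/s.
vₓ = 29.44 cos 15.1° = 28.43 m/s; v_y0 = 29.44 sin 15.1° = 7.670 m/s.
Time aloft: T = 2 v_y0 / g = 2 × 7.670 / 6.14 = 2.499 s.
Horizontal distance R = vₓ T = 28.43 × 2.499 = 71.03 m.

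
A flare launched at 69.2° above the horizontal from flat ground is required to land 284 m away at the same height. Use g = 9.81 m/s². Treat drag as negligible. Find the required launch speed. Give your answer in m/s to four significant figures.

From R = (v₀² / g) sin 2θ: v₀ = √(gR / sin 2θ).
v₀ = √(9.81 × 284 / sin 138.4°) = √(2786 / 0.6639) = √4196.3 = 64.78 m/s.

64.78 m/s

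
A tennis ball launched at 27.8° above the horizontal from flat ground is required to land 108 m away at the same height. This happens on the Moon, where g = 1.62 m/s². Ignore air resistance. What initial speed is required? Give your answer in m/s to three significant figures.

14.6 m/s

From R = (v₀² / g) sin 2θ: v₀ = √(gR / sin 2θ).
v₀ = √(1.62 × 108 / sin 55.60°) = √(175.0 / 0.8251) = √212.04 = 14.56 m/s.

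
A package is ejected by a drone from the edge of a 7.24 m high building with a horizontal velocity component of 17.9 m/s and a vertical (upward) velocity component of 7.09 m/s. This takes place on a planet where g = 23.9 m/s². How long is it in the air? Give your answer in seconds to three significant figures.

1.13 s

The projectile lands when y = 7.24 + (7.090) t − ½·23.9·t² = 0. Positive root: t = (7.090 + √(7.090² + 2·23.9·7.24)) / 23.9 = (7.090 + 19.91) / 23.9 = 1.130 s.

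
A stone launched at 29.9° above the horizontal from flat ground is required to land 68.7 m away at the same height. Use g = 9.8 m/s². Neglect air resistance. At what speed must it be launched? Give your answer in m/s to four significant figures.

27.91 m/s

Level-ground range: R = v₀² sin(2θ)/g, so v₀ = √(gR / sin 2θ).
v₀ = √(9.80 × 68.7 / sin 59.80°) = √(673.3 / 0.8643) = √778.99 = 27.91 m/s.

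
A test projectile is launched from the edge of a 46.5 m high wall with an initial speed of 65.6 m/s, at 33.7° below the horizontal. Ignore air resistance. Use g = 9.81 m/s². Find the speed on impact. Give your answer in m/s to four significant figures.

Horizontal component vₓ = 65.60 cos 33.7° = 54.58 m/s; vertical v_y0 = −36.40 m/s (downward).
With up positive and y = 0 at the ground: y(t) = 46.5 + (−36.40) t − 4.905 t². Setting y = 0 and taking the positive root: t = [−36.40 + √(36.40² + 2·9.81·46.5)] / 9.81 = (−36.40 + 47.30) / 9.81 = 1.111 s.
Vertical velocity at impact: v_y = v_y0 − g t = −36.40 − 9.81 × 1.111 = −47.30 m/s.
Speed: |v| = √(vₓ² + v_y²) = √(54.58² + 47.30²) = 72.22 m/s.

72.22 m/s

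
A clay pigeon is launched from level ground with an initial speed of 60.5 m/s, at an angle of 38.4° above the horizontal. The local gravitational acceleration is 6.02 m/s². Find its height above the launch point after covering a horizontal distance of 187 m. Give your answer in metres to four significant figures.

101.4 m

vₓ = 60.50 cos 38.4° = 47.41 m/s; v_y0 = 60.50 sin 38.4° = 37.58 m/s.
Time to reach x = 187 m: t = x/vₓ = 187/47.41 = 3.944 s.
Height: y = v_y0 t − ½ g t² = 37.58 × 3.944 − 3.010 × 3.944² = 148.2 − 46.82 = 101.4 m.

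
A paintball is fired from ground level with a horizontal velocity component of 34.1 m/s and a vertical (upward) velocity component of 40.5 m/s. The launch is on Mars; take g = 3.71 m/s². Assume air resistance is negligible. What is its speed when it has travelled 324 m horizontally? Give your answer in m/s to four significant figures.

x = vₓ t ⇒ t = 324/34.10 = 9.501 s.
Vertical velocity there: v_y = v_y0 − g t = 40.50 − 3.71 × 9.501 = 5.250 m/s.
Speed: √(vₓ² + v_y²) = √(34.10² + 5.250²) = 34.50 m/s.

34.50 m/s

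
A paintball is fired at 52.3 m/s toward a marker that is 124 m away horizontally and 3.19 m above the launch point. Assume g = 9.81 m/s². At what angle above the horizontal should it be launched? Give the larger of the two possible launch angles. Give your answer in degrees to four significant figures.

76.71°

Trajectory: y = x tanθ − g x² (1 + tan²θ)/(2v₀²). With x = 124, y = 3.19, v₀ = 52.3, g = 9.81:
27.57 tan²θ − 124 tanθ + (30.76) = 0.
tanθ = [124 ± √(124² − 4 × 27.57 × (30.76))] / (2 × 27.57) = (124 ± 109.5) / 55.15, giving tanθ = 0.2635 or 4.234.
θ = 14.76° or 76.71°; the larger is 76.71°.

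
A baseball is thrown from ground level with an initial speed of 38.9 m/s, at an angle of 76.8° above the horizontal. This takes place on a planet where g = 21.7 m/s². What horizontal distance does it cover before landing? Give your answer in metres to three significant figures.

31.0 m

vₓ = 38.90 cos 76.8° = 8.883 m/s; v_y0 = 38.90 sin 76.8° = 37.87 m/s.
Time aloft: T = 2 v_y0 / g = 2 × 37.87 / 21.7 = 3.491 s.
Range: R = vₓ T = 8.883 × 3.491 = 31.01 m.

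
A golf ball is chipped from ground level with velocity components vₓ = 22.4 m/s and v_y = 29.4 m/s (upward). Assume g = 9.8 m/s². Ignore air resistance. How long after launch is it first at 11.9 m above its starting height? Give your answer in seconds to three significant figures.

Require v_y0 t − ½ g t² = 11.9, i.e. 4.900 t² − 29.40 t + 11.9 = 0.
Quadratic formula: t = (29.40 ± √631.12) / 9.80 = (29.40 ± 25.12) / 9.80 → t = 0.4365 s or 5.563 s.
The first (ascending) time is 0.4365 s.

0.437 s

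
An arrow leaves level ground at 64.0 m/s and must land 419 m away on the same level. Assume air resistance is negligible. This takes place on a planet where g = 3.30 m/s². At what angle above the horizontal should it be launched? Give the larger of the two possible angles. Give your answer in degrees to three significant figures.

80.1°

From R = (v₀²/g) sin 2θ: sin 2θ = 3.30 × 419 / 4096.0 = 0.3376.
2θ = 19.73° or 180° − 19.73° = 160.3°, so θ = 9.865° or 80.14°.
The larger angle is 80.14°.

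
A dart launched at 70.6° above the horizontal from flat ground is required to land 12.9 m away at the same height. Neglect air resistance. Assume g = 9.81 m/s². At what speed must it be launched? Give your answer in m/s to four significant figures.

14.21 m/s

On level ground R = v₀² sin 2θ / g ⇒ v₀ = √(gR / sin 2θ).
v₀ = √(9.81 × 12.9 / sin 141.2°) = √(126.5 / 0.6266) = √201.96 = 14.21 m/s.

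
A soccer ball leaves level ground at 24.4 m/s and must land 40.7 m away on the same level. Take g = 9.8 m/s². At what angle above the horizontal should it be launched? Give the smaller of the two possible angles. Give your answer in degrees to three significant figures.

21.0°

From R = (v₀²/g) sin 2θ: sin 2θ = 9.80 × 40.7 / 595.36 = 0.6699.
2θ = 42.06° or 180° − 42.06° = 137.9°, so θ = 21.03° or 68.97°.
The smaller angle is 21.03°.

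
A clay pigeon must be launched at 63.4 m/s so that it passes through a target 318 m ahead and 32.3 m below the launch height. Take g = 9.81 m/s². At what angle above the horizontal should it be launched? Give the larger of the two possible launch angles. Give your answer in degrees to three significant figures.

Trajectory: y = x tanθ − g x² (1 + tan²θ)/(2v₀²). With x = 318, y = −32.3, v₀ = 63.4, g = 9.81:
123.4 tan²θ − 318 tanθ + (91.10) = 0.
tanθ = [318 ± √(318² − 4 × 123.4 × (91.10))] / (2 × 123.4) = (318 ± 237.0) / 246.8, giving tanθ = 0.3283 or 2.249.
θ = 18.18° or 66.03°; the larger is 66.03°.

66.0°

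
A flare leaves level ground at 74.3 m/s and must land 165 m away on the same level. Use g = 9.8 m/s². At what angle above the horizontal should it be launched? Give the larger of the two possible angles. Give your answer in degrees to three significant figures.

Level-ground range R = v₀² sin(2θ)/g ⇒ sin(2θ) = gR/v₀² = 9.80 × 165 / 74.3² = 0.2929.
2θ = 17.03° or 180° − 17.03° = 163.0°, so θ = 8.516° or 81.48°.
The larger angle is 81.48°.

81.5°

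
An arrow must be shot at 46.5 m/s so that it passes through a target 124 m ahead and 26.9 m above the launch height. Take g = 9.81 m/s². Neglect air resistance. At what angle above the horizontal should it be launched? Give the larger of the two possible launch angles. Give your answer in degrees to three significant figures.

Trajectory: y = x tanθ − g x² (1 + tan²θ)/(2v₀²). With x = 124, y = 26.9, v₀ = 46.5, g = 9.81:
34.88 tan²θ − 124 tanθ + (61.78) = 0.
tanθ = [124 ± √(124² − 4 × 34.88 × (61.78))] / (2 × 34.88) = (124 ± 82.20) / 69.76, giving tanθ = 0.5992 or 2.956.
θ = 30.93° or 71.31°; the larger is 71.31°.

71.3°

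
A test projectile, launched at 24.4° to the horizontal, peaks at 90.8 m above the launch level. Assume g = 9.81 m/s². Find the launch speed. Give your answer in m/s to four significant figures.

At the peak v_y = 0, so v_y0 = √(2gH) = √(2 × 9.81 × 90.8) = 42.21 m/s.
v_y0 = v₀ sin θ ⇒ v₀ = 42.21 / sin 24.4° = 102.2 m/s.

102.2 m/s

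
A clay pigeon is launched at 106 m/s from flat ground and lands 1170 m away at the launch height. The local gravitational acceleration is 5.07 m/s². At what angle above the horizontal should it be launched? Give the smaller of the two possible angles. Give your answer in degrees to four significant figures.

15.93°

From R = (v₀²/g) sin 2θ: sin 2θ = 5.07 × 1170 / 11236 = 0.5279.
2θ = 31.87° or 180° − 31.87° = 148.1°, so θ = 15.93° or 74.07°.
The smaller angle is 15.93°.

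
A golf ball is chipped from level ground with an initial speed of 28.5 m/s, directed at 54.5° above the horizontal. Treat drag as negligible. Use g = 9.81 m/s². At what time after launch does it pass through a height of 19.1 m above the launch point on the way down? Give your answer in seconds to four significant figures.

vₓ = 28.50 cos 54.5° = 16.55 m/s; v_y0 = 28.50 sin 54.5° = 23.20 m/s.
Height y(t) = 23.20 t − 4.905 t² = 19.1 gives 4.905 t² − 23.20 t + 19.1 = 0.
Quadratic formula: t = (23.20 ± √163.60) / 9.81 = (23.20 ± 12.79) / 9.81 → t = 1.061 s or 3.669 s.
The descending-branch root is 3.669 s.

3.669 s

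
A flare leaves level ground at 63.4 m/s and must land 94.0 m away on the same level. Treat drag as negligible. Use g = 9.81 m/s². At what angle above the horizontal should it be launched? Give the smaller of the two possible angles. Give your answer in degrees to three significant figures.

6.63°

From R = (v₀²/g) sin 2θ: sin 2θ = 9.81 × 94.0 / 4019.6 = 0.2294.
2θ = 13.26° or 180° − 13.26° = 166.7°, so θ = 6.631° or 83.37°.
The smaller angle is 6.631°.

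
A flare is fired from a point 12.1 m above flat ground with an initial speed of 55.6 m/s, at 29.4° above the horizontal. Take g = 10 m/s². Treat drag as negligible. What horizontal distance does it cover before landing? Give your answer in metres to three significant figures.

vₓ = 55.60 cos 29.4° = 48.44 m/s; v_y0 = 55.60 sin 29.4° = 27.29 m/s.
Vertical motion (up positive, ground at y = 0): 5.000 t² − (27.29) t − 12.1 = 0, so t = (27.29 + √(27.29² + 2·10.0·12.1)) / 10.0 = (27.29 + 31.42) / 10.0 = 5.871 s.
Horizontal distance: R = vₓ t = 48.44 × 5.871 = 284.4 m.

284 m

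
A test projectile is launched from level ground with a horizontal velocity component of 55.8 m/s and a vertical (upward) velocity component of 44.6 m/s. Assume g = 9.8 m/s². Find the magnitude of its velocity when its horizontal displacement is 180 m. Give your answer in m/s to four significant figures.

x = vₓ t ⇒ t = 180/55.80 = 3.226 s.
Vertical velocity there: v_y = v_y0 − g t = 44.60 − 9.80 × 3.226 = 12.99 m/s.
Speed: √(vₓ² + v_y²) = √(55.80² + 12.99²) = 57.29 m/s.

57.29 m/s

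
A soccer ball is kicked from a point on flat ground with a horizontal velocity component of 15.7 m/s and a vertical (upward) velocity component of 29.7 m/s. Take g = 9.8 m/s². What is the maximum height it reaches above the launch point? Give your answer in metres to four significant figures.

At the apex v_y = 0, so H = v_y0²/(2g) = 29.70²/19.60 = 45.00 m.

45.00 m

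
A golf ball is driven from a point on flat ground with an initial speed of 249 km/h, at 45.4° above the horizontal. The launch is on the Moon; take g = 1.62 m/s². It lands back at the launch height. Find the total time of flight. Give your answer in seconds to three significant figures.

60.8 s

Convert: 249 km/h = 249/3.6 = 69.17 m/s.
vₓ = 69.17 cos 45.4° = 48.57 m/s; v_y0 = 69.17 sin 45.4° = 49.25 m/s.
Landing at launch height ⇒ T = 2 v_y0 / g = 2 × 49.25 / 1.62 = 60.80 s.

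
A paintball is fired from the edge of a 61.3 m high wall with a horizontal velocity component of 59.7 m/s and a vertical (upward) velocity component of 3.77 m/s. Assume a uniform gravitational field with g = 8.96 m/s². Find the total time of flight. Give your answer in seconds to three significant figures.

With up positive and y = 0 at the ground: y(t) = 61.3 + (3.770) t − 4.480 t². Setting y = 0 and taking the positive root: t = [3.770 + √(3.770² + 2·8.96·61.3)] / 8.96 = (3.770 + 33.36) / 8.96 = 4.144 s.

4.14 s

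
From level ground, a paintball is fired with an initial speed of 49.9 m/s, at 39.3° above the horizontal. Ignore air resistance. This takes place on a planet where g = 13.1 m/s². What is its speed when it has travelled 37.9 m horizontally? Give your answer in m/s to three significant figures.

Horizontal component vₓ = 49.90 cos 39.3° = 38.61 m/s; vertical v_y0 = 49.90 sin 39.3° = 31.61 m/s.
x = vₓ t ⇒ t = 37.9/38.61 = 0.9815 s.
Vertical velocity there: v_y = v_y0 − g t = 31.61 − 13.1 × 0.9815 = 18.75 m/s.
Speed: √(vₓ² + v_y²) = √(38.61² + 18.75²) = 42.93 m/s.

42.9 m/s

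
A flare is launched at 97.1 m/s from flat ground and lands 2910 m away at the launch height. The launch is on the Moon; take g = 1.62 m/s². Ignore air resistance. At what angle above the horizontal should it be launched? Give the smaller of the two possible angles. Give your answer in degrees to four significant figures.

R = v₀² sin 2θ / g gives sin 2θ = gR/v₀² = 1.62·2910/97.1² = 0.5000.
2θ = 30.00° or 180° − 30.00° = 150.0°, so θ = 15.00° or 75.00°.
The smaller angle is 15.00°.

15.00°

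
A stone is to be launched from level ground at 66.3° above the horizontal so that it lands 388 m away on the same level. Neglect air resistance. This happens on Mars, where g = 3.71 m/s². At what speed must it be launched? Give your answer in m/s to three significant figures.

44.2 m/s

From R = (v₀² / g) sin 2θ: v₀ = √(gR / sin 2θ).
v₀ = √(3.71 × 388 / sin 132.6°) = √(1439 / 0.7361) = √1955.6 = 44.22 m/s.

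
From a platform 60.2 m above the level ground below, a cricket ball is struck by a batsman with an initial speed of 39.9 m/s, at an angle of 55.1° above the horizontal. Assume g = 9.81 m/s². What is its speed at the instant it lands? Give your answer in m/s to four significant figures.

Resolve: vₓ = 39.90 cos 55.1° = 22.83 m/s and v_y0 = 39.90 sin 55.1° = 32.72 m/s.
The projectile lands when y = 60.2 + (32.72) t − ½·9.81·t² = 0. Positive root: t = (32.72 + √(32.72² + 2·9.81·60.2)) / 9.81 = (32.72 + 47.46) / 9.81 = 8.173 s.
Vertical velocity at impact: v_y = v_y0 − g t = 32.72 − 9.81 × 8.173 = −47.46 m/s.
Speed: |v| = √(vₓ² + v_y²) = √(22.83² + 47.46²) = 52.66 m/s.

52.66 m/s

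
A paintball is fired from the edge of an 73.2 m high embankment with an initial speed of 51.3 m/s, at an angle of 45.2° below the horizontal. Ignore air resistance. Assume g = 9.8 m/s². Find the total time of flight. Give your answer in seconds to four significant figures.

vₓ = 51.30 cos 45.2° = 36.15 m/s; v_y0 = −36.40 m/s (downward).
Vertical motion (up positive, ground at y = 0): 4.900 t² − (−36.40) t − 73.2 = 0, so t = (−36.40 + √(36.40² + 2·9.80·73.2)) / 9.80 = (−36.40 + 52.53) / 9.80 = 1.646 s.

1.646 s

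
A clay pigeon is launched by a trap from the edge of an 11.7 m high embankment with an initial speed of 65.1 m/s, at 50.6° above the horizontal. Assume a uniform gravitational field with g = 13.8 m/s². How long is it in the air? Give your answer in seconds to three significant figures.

Components: vₓ = 65.10 cos 50.6° = 41.32 m/s, v_y0 = 65.10 sin 50.6° = 50.30 m/s.
The projectile lands when y = 11.7 + (50.30) t − ½·13.8·t² = 0. Positive root: t = (50.30 + √(50.30² + 2·13.8·11.7)) / 13.8 = (50.30 + 53.42) / 13.8 = 7.516 s.

7.52 s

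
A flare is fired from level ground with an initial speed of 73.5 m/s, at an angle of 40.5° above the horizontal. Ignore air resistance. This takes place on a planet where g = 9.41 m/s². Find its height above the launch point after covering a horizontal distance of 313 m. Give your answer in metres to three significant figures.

Components: vₓ = 73.50 cos 40.5° = 55.89 m/s, v_y0 = 73.50 sin 40.5° = 47.73 m/s.
x = vₓ t ⇒ t = 313/55.89 = 5.600 s.
Height: y = v_y0 t − ½ g t² = 47.73 × 5.600 − 4.705 × 5.600² = 267.3 − 147.6 = 119.8 m.

120 m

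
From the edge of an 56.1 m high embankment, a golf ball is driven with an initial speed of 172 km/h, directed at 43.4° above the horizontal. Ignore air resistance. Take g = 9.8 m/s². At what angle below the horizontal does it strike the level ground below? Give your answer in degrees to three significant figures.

Convert: 172 km/h = 172/3.6 = 47.78 m/s.
vₓ = 47.78 cos 43.4° = 34.71 m/s; v_y0 = 47.78 sin 43.4° = 32.83 m/s.
With up positive and y = 0 at the ground: y(t) = 56.1 + (32.83) t − 4.900 t². Setting y = 0 and taking the positive root: t = [32.83 + √(32.83² + 2·9.80·56.1)] / 9.80 = (32.83 + 46.66) / 9.80 = 8.111 s.
At impact: v_y = v_y0 − g t = −46.66 m/s; vₓ = 34.71 m/s.
Angle below horizontal: arctan(|v_y|/vₓ) = arctan(46.66/34.71) = 53.35°.

53.4°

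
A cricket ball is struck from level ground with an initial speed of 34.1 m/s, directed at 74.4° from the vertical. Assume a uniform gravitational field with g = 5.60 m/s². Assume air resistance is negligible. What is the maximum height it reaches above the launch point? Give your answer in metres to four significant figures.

7.508 m

vₓ = 34.10 sin 74.4° = 32.84 m/s; v_y0 = 34.10 cos 74.4° = 9.170 m/s.
Maximum height: H = v_y0² / (2g) = 9.170² / (2 × 5.60) = 7.508 m.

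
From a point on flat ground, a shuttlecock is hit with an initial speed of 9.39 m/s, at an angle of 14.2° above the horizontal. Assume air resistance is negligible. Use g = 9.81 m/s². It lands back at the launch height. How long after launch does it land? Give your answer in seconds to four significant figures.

Components: vₓ = 9.390 cos 14.2° = 9.103 m/s, v_y0 = 9.390 sin 14.2° = 2.303 m/s.
Time of flight on level ground: T = 2 v_y0 / g = 2 × 2.303 / 9.81 = 0.4696 s.

0.4696 s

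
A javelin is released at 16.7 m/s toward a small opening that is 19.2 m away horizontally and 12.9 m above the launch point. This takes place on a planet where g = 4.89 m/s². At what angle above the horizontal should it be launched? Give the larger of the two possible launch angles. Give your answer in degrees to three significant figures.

78.5°

Trajectory: y = x tanθ − g x² (1 + tan²θ)/(2v₀²). With x = 19.2, y = 12.9, v₀ = 16.7, g = 4.89:
3.232 tan²θ − 19.2 tanθ + (16.13) = 0.
tanθ = [19.2 ± √(19.2² − 4 × 3.232 × (16.13))] / (2 × 3.232) = (19.2 ± 12.65) / 6.464, giving tanθ = 1.013 or 4.928.
θ = 45.37° or 78.53°; the larger is 78.53°.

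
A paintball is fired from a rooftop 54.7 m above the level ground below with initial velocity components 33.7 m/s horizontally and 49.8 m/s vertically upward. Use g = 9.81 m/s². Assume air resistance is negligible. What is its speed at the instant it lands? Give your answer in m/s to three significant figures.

The projectile lands when y = 54.7 + (49.80) t − ½·9.81·t² = 0. Positive root: t = (49.80 + √(49.80² + 2·9.81·54.7)) / 9.81 = (49.80 + 59.61) / 9.81 = 11.15 s.
Vertical velocity at impact: v_y = v_y0 − g t = 49.80 − 9.81 × 11.15 = −59.61 m/s.
Speed: |v| = √(vₓ² + v_y²) = √(33.70² + 59.61²) = 68.48 m/s.

68.5 m/s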